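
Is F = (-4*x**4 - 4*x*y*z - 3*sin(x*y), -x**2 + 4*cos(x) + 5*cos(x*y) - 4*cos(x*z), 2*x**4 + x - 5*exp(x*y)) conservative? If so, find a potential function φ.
No, ∇×F = (-x*(5*exp(x*y) + 4*sin(x*z)), -8*x**3 - 4*x*y + 5*y*exp(x*y) - 1, 4*x*z + 3*x*cos(x*y) - 2*x - 5*y*sin(x*y) + 4*z*sin(x*z) - 4*sin(x)) ≠ 0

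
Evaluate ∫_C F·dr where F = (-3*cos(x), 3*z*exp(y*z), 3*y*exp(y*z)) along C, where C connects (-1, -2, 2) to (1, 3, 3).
-6*sin(1) - 3*exp(-4) + 3*exp(9)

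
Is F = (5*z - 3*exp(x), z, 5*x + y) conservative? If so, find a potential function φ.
Yes, F is conservative. φ = 5*x*z + y*z - 3*exp(x)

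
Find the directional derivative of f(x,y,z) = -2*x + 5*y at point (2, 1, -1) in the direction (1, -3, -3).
-17*sqrt(19)/19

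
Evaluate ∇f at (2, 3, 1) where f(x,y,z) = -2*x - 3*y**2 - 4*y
(-2, -22, 0)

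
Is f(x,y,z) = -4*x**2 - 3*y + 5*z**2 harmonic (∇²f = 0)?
No, ∇²f = 2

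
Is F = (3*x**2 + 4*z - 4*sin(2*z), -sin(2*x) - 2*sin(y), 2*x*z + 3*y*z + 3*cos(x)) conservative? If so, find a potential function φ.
No, ∇×F = (3*z, -2*z + 3*sin(x) - 8*cos(2*z) + 4, -2*cos(2*x)) ≠ 0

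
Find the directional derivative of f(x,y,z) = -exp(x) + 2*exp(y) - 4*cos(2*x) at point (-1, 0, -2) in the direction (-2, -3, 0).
2*sqrt(13)*(-3*E + 1 + 8*E*sin(2))*exp(-1)/13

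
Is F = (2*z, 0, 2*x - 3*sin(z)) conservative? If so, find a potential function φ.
Yes, F is conservative. φ = 2*x*z + 3*cos(z)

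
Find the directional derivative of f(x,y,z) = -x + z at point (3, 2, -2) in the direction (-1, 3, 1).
2*sqrt(11)/11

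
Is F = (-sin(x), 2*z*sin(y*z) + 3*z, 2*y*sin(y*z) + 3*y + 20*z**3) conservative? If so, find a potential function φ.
Yes, F is conservative. φ = 3*y*z + 5*z**4 + cos(x) - 2*cos(y*z)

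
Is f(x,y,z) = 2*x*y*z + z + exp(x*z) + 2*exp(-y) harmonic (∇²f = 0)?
No, ∇²f = ((x**2 + z**2)*exp(x*z + y) + 2)*exp(-y)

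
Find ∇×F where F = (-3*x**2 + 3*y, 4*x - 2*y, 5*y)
(5, 0, 1)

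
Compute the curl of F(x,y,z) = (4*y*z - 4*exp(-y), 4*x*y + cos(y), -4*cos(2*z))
(0, 4*y, 4*y - 4*z - 4*exp(-y))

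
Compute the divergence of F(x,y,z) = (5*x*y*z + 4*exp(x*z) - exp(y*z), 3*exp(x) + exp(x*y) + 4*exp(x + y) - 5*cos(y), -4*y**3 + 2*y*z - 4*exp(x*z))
x*exp(x*y) - 4*x*exp(x*z) + 5*y*z + 2*y + 4*z*exp(x*z) + 4*exp(x + y) + 5*sin(y)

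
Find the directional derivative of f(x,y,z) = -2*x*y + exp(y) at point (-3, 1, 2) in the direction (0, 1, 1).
sqrt(2)*(E + 6)/2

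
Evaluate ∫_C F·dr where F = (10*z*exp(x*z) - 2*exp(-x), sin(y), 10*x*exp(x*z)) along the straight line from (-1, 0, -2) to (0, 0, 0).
-10*exp(2) - 2*E + 12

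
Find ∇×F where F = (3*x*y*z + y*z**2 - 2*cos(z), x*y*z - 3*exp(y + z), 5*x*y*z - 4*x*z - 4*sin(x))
(-x*y + 5*x*z + 3*exp(y + z), 3*x*y - 3*y*z + 4*z + 2*sin(z) + 4*cos(x), z*(-3*x + y - z))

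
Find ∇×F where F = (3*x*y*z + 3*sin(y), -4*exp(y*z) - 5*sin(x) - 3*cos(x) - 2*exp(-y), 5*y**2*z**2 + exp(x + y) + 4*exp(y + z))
(10*y*z**2 + 4*y*exp(y*z) + exp(x + y) + 4*exp(y + z), 3*x*y - exp(x + y), -3*x*z + 3*sin(x) - 5*cos(x) - 3*cos(y))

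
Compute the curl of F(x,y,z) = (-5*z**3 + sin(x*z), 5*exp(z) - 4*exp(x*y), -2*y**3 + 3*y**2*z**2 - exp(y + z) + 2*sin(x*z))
(-6*y**2 + 6*y*z**2 - 5*exp(z) - exp(y + z), x*cos(x*z) - 15*z**2 - 2*z*cos(x*z), -4*y*exp(x*y))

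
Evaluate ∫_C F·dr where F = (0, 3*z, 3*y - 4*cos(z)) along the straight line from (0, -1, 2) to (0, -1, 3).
-3 - 4*sin(3) + 4*sin(2)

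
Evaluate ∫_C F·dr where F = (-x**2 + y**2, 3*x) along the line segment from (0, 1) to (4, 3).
8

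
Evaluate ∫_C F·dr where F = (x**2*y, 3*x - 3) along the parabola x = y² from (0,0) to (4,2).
270/7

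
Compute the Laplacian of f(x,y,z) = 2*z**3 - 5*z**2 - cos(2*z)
12*z + 4*cos(2*z) - 10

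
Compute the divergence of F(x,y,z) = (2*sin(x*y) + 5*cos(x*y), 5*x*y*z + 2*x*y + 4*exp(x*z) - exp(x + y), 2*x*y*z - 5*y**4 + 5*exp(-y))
2*x*y + 5*x*z + 2*x - 5*y*sin(x*y) + 2*y*cos(x*y) - exp(x + y)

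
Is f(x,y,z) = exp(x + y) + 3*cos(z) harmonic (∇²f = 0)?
No, ∇²f = 2*exp(x + y) - 3*cos(z)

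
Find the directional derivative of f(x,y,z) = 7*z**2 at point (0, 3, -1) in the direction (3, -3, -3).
14*sqrt(3)/3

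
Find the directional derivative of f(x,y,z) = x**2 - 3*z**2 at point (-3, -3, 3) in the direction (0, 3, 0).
0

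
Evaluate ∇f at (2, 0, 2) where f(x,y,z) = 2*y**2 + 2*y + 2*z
(0, 2, 2)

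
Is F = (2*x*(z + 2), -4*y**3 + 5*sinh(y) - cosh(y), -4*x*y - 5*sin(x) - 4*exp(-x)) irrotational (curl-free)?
No, ∇×F = (-4*x, 2*x + 4*y + 5*cos(x) - 4*exp(-x), 0)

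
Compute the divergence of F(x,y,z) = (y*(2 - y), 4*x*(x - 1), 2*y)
0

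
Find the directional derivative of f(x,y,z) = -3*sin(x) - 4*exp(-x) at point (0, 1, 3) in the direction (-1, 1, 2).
-sqrt(6)/6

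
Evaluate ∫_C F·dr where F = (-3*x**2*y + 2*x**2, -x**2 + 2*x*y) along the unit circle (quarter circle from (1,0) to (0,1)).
-2/3 + 3*pi/16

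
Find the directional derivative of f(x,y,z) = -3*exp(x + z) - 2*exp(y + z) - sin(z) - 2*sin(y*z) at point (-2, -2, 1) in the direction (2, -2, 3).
sqrt(17)*(16*E*cos(2) - 17 - 3*E*cos(1))*exp(-1)/17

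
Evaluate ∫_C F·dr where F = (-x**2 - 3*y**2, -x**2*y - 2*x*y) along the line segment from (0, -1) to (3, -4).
-513/4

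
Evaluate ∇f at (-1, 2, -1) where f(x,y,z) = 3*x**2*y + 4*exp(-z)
(-12, 3, -4*E)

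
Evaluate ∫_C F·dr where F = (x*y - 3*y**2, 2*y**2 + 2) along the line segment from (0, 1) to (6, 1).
0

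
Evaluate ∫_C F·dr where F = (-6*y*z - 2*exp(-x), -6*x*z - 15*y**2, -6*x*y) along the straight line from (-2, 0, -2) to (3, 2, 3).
-148 - 2*exp(2) + 2*exp(-3)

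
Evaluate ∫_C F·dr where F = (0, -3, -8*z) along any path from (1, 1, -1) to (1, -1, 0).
10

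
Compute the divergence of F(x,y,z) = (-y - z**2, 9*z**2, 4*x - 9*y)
0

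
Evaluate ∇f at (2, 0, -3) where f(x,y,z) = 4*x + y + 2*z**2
(4, 1, -12)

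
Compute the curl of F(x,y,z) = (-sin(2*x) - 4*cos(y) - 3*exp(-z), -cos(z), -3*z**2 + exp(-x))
(-sin(z), 3*exp(-z) + exp(-x), -4*sin(y))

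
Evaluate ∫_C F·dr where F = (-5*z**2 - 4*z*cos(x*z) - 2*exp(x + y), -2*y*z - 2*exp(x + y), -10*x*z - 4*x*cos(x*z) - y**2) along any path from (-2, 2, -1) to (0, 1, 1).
-13 - 2*E + 4*sin(2)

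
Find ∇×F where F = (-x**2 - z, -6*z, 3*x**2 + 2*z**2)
(6, -6*x - 1, 0)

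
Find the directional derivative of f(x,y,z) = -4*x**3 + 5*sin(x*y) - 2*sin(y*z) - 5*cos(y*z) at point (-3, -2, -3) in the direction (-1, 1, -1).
sqrt(3)*(-cos(6) - 5*sin(6)/3 + 36)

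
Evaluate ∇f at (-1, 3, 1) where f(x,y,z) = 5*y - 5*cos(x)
(-5*sin(1), 5, 0)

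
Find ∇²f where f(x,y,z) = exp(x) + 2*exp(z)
exp(x) + 2*exp(z)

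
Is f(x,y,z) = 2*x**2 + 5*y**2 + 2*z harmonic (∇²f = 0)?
No, ∇²f = 14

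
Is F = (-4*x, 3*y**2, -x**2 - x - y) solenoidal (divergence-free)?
No, ∇·F = 6*y - 4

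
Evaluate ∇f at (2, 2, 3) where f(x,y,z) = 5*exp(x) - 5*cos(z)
(5*exp(2), 0, 5*sin(3))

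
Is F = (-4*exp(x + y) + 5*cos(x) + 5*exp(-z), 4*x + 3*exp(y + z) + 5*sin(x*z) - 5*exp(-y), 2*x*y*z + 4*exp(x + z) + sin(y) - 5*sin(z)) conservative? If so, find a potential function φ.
No, ∇×F = (2*x*z - 5*x*cos(x*z) - 3*exp(y + z) + cos(y), -2*y*z - 4*exp(x + z) - 5*exp(-z), 5*z*cos(x*z) + 4*exp(x + y) + 4) ≠ 0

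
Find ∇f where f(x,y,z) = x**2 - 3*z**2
(2*x, 0, -6*z)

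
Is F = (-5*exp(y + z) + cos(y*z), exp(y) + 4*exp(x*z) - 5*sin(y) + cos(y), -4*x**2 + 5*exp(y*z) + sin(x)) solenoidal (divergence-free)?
No, ∇·F = 5*y*exp(y*z) + exp(y) - sin(y) - 5*cos(y)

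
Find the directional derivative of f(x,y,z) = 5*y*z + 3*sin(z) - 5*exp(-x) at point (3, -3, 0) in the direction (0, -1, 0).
0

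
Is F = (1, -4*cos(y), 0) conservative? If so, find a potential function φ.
Yes, F is conservative. φ = x - 4*sin(y)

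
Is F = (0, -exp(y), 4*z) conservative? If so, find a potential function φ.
Yes, F is conservative. φ = 2*z**2 - exp(y)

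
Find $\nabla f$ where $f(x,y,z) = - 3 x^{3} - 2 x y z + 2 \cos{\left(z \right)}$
(-9*x**2 - 2*y*z, -2*x*z, -2*x*y - 2*sin(z))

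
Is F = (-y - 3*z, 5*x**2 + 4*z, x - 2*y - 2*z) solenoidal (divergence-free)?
No, ∇·F = -2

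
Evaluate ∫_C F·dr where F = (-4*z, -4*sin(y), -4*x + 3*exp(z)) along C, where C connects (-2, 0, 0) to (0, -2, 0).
-4 + 4*cos(2)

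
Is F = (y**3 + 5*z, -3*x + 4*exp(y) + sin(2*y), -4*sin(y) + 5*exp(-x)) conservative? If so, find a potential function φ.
No, ∇×F = (-4*cos(y), 5 + 5*exp(-x), -3*y**2 - 3) ≠ 0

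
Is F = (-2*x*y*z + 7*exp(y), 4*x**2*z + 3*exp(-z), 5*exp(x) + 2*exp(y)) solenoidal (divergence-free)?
No, ∇·F = -2*y*z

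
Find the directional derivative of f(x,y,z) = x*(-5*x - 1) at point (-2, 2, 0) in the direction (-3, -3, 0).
-19*sqrt(2)/2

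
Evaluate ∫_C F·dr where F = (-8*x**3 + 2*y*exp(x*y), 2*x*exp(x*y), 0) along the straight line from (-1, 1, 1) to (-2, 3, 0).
-30 - 2*exp(-1) + 2*exp(-6)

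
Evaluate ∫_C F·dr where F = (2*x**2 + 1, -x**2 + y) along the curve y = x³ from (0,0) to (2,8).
302/15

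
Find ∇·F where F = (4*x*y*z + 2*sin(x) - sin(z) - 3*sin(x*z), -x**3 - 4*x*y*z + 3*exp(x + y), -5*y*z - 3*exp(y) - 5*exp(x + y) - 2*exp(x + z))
-4*x*z + 4*y*z - 5*y - 3*z*cos(x*z) + 3*exp(x + y) - 2*exp(x + z) + 2*cos(x)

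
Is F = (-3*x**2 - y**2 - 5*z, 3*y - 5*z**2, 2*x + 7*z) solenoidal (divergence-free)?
No, ∇·F = 10 - 6*x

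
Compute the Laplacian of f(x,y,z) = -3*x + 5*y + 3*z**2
6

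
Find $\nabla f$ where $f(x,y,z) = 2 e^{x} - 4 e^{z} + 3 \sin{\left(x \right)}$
(2*exp(x) + 3*cos(x), 0, -4*exp(z))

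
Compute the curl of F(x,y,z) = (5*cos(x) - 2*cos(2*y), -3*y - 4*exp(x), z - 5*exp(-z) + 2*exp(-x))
(0, 2*exp(-x), -4*exp(x) - 4*sin(2*y))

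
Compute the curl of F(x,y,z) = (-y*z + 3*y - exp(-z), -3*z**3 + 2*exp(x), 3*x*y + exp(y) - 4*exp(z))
(3*x + 9*z**2 + exp(y), -4*y + exp(-z), z + 2*exp(x) - 3)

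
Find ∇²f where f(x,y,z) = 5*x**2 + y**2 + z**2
14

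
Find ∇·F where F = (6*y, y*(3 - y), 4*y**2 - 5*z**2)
-2*y - 10*z + 3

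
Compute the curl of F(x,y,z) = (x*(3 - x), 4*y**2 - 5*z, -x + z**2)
(5, 1, 0)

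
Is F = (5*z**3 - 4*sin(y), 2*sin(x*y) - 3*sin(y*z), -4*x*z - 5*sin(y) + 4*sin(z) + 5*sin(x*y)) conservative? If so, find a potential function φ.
No, ∇×F = (5*x*cos(x*y) + 3*y*cos(y*z) - 5*cos(y), -5*y*cos(x*y) + 15*z**2 + 4*z, 2*y*cos(x*y) + 4*cos(y)) ≠ 0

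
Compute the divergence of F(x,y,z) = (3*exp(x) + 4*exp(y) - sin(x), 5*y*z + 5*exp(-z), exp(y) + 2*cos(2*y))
5*z + 3*exp(x) - cos(x)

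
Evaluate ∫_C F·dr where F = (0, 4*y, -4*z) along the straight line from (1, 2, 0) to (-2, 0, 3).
-26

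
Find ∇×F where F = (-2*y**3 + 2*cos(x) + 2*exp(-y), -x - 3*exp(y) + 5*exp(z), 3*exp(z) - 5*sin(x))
(-5*exp(z), 5*cos(x), 6*y**2 - 1 + 2*exp(-y))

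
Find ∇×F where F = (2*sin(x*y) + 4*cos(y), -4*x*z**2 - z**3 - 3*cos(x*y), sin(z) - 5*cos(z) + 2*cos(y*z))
(z*(8*x + 3*z - 2*sin(y*z)), 0, -2*x*cos(x*y) + 3*y*sin(x*y) - 4*z**2 + 4*sin(y))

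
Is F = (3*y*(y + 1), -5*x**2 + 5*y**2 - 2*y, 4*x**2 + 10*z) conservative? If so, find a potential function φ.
No, ∇×F = (0, -8*x, -10*x - 6*y - 3) ≠ 0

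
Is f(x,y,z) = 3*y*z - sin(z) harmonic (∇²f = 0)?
No, ∇²f = sin(z)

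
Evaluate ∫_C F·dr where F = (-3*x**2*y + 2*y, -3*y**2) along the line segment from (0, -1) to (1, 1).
-5/2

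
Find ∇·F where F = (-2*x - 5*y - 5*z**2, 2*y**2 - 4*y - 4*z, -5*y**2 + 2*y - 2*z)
4*y - 8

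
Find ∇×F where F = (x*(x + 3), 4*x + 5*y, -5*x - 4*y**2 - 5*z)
(-8*y, 5, 4)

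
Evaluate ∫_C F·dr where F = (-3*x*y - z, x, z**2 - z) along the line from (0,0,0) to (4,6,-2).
-254/3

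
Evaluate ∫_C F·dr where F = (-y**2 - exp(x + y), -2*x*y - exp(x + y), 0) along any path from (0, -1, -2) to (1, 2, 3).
-exp(3) - 4 + exp(-1)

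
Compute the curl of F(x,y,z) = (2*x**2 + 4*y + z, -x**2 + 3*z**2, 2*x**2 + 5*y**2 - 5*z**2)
(10*y - 6*z, 1 - 4*x, -2*x - 4)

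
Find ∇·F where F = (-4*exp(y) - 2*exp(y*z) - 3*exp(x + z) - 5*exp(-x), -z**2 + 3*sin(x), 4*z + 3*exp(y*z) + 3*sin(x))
3*y*exp(y*z) - 3*exp(x + z) + 4 + 5*exp(-x)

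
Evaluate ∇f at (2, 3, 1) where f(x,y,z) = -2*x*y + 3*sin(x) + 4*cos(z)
(-6 + 3*cos(2), -4, -4*sin(1))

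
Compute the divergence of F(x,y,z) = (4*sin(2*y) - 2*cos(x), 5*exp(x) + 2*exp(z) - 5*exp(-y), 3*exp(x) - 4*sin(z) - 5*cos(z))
2*sin(x) + 5*sin(z) - 4*cos(z) + 5*exp(-y)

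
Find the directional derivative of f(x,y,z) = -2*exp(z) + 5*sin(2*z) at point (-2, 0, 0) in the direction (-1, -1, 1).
8*sqrt(3)/3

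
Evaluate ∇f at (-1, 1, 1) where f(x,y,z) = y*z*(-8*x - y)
(-8, 6, 7)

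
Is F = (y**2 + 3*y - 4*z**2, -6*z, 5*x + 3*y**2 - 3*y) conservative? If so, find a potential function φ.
No, ∇×F = (6*y + 3, -8*z - 5, -2*y - 3) ≠ 0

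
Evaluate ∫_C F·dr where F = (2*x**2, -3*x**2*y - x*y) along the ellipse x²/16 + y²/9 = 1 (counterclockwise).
0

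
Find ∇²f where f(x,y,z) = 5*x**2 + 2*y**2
14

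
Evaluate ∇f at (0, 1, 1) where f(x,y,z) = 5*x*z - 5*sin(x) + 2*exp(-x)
(-2, 0, 0)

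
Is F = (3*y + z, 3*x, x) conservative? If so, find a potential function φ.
Yes, F is conservative. φ = x*(3*y + z)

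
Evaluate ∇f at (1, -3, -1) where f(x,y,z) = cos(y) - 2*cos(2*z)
(0, sin(3), -4*sin(2))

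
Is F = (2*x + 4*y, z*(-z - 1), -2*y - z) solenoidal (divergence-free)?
No, ∇·F = 1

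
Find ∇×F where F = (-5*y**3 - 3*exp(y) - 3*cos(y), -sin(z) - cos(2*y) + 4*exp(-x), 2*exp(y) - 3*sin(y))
(2*exp(y) - 3*cos(y) + cos(z), 0, 15*y**2 + 3*exp(y) - 3*sin(y) - 4*exp(-x))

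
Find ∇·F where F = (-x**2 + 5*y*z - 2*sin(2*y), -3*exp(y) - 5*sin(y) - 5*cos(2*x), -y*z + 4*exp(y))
-2*x - y - 3*exp(y) - 5*cos(y)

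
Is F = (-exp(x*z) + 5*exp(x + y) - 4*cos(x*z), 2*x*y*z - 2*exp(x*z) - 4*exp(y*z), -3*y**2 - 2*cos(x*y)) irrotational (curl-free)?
No, ∇×F = (-2*x*y + 2*x*exp(x*z) + 2*x*sin(x*y) + 4*y*exp(y*z) - 6*y, -x*exp(x*z) + 4*x*sin(x*z) - 2*y*sin(x*y), 2*y*z - 2*z*exp(x*z) - 5*exp(x + y))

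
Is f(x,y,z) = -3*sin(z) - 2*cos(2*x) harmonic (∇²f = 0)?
No, ∇²f = 3*sin(z) + 8*cos(2*x)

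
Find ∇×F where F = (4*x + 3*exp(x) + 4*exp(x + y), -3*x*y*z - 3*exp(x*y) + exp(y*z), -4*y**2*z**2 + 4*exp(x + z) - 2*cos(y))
(3*x*y - 8*y*z**2 - y*exp(y*z) + 2*sin(y), -4*exp(x + z), -3*y*z - 3*y*exp(x*y) - 4*exp(x + y))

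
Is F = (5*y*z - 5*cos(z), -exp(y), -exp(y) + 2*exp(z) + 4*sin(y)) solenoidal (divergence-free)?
No, ∇·F = -exp(y) + 2*exp(z)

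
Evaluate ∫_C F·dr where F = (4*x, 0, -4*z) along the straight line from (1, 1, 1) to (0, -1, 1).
-2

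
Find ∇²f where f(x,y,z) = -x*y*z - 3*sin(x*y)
3*(x**2 + y**2)*sin(x*y)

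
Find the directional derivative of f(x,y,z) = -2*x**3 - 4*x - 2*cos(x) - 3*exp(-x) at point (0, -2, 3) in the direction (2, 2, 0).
-sqrt(2)/2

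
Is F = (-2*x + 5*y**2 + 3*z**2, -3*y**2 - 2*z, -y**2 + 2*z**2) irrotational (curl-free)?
No, ∇×F = (2 - 2*y, 6*z, -10*y)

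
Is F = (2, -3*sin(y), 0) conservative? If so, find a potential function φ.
Yes, F is conservative. φ = 2*x + 3*cos(y)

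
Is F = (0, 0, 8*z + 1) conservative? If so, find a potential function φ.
Yes, F is conservative. φ = z*(4*z + 1)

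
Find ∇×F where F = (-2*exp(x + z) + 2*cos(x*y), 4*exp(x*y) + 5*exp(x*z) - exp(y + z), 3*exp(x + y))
(-5*x*exp(x*z) + 3*exp(x + y) + exp(y + z), -3*exp(x + y) - 2*exp(x + z), 2*x*sin(x*y) + 4*y*exp(x*y) + 5*z*exp(x*z))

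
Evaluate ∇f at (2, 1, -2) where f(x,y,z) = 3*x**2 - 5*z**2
(12, 0, 20)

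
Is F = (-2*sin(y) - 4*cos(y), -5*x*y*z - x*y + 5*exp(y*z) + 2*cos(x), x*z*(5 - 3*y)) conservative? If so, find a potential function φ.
No, ∇×F = (5*x*y - 3*x*z - 5*y*exp(y*z), z*(3*y - 5), -5*y*z - y - 2*sin(x) - 4*sin(y) + 2*cos(y)) ≠ 0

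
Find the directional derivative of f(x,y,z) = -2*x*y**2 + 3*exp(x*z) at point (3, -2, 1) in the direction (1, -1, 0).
sqrt(2)*(-32 + 3*exp(3))/2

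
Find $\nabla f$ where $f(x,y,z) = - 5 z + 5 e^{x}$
(5*exp(x), 0, -5)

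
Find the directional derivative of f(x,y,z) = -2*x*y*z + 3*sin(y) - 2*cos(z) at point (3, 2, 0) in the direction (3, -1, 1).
-3*sqrt(11)*(cos(2) + 4)/11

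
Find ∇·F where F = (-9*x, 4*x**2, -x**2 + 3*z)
-6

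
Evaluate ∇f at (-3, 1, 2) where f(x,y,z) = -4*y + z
(0, -4, 1)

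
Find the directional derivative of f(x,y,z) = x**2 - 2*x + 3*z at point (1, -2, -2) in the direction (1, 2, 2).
2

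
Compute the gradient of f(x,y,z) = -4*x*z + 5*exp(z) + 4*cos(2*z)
(-4*z, 0, -4*x + 5*exp(z) - 8*sin(2*z))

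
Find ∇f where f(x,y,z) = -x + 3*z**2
(-1, 0, 6*z)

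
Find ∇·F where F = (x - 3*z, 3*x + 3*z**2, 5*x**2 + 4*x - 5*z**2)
1 - 10*z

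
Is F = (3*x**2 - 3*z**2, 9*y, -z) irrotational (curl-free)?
No, ∇×F = (0, -6*z, 0)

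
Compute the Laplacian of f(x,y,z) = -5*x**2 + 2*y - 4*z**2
-18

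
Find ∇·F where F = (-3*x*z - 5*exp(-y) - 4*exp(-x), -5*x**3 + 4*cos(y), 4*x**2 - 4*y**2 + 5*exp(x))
-3*z - 4*sin(y) + 4*exp(-x)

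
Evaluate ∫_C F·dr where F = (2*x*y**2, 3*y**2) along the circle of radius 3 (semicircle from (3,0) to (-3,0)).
0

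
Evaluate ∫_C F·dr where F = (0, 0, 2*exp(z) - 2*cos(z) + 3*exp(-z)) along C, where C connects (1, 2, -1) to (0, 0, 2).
-2*sin(2) - 2*sin(1) - 2*exp(-1) - 3*exp(-2) + 3*E + 2*exp(2)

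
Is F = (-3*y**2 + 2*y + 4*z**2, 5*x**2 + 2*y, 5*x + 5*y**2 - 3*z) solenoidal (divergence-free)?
No, ∇·F = -1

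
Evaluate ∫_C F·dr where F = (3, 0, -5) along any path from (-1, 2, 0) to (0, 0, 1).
-2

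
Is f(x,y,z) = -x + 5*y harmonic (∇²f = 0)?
Yes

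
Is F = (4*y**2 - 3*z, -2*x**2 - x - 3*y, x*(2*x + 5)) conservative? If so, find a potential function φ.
No, ∇×F = (0, -4*x - 8, -4*x - 8*y - 1) ≠ 0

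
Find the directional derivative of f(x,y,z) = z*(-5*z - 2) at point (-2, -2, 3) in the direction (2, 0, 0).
0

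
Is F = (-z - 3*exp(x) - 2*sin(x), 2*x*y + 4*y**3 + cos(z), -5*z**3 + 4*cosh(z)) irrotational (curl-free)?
No, ∇×F = (sin(z), -1, 2*y)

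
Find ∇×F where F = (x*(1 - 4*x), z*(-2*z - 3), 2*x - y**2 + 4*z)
(-2*y + 4*z + 3, -2, 0)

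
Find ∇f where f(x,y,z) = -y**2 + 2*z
(0, -2*y, 2)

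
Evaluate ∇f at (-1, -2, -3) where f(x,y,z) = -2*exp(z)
(0, 0, -2*exp(-3))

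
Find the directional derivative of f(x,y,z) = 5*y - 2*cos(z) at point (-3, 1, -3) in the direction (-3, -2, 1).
-sqrt(14)*(sin(3) + 5)/7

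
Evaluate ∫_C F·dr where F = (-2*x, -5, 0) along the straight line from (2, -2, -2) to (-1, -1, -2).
-2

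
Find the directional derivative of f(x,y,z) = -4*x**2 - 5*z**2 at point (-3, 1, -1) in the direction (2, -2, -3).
18*sqrt(17)/17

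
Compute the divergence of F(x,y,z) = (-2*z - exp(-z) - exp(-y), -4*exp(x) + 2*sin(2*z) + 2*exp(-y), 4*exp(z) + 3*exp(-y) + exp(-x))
4*exp(z) - 2*exp(-y)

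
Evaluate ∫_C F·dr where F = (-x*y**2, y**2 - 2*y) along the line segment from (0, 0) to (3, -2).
-47/3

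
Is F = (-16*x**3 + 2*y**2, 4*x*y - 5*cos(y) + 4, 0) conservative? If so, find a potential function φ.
Yes, F is conservative. φ = -4*x**4 + 2*x*y**2 + 4*y - 5*sin(y)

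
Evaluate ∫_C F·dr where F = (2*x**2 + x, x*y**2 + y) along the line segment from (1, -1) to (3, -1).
64/3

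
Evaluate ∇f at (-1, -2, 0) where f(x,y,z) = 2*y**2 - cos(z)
(0, -8, 0)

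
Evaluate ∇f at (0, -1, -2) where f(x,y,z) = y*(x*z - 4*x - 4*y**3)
(6, 16, 0)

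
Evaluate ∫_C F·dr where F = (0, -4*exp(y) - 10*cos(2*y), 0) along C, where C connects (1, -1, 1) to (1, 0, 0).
-5*sin(2) - 4 + 4*exp(-1)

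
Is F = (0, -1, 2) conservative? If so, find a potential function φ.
Yes, F is conservative. φ = -y + 2*z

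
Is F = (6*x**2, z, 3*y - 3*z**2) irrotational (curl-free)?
No, ∇×F = (2, 0, 0)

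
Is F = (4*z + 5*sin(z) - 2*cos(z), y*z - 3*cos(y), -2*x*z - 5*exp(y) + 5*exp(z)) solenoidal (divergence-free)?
No, ∇·F = -2*x + z + 5*exp(z) + 3*sin(y)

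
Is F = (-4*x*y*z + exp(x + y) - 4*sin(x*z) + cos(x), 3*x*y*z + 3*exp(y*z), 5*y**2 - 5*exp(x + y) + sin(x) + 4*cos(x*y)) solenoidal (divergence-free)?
No, ∇·F = 3*x*z - 4*y*z + 3*z*exp(y*z) - 4*z*cos(x*z) + exp(x + y) - sin(x)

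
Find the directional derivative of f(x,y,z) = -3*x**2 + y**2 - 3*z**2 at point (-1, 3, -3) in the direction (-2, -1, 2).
6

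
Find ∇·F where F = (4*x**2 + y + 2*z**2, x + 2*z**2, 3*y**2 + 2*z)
8*x + 2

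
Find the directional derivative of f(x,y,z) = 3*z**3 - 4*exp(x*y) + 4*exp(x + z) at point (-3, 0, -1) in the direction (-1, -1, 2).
sqrt(6)*(2/3 + exp(4))*exp(-4)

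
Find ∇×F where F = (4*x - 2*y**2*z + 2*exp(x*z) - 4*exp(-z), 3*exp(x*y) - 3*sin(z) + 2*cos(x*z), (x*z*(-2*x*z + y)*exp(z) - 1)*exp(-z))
(x*z + 2*x*sin(x*z) + 3*cos(z), 4*x*z**2 + 2*x*exp(x*z) - 2*y**2 - y*z + 4*exp(-z), 4*y*z + 3*y*exp(x*y) - 2*z*sin(x*z))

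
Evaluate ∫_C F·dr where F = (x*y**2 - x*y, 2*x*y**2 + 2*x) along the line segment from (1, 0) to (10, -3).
525/4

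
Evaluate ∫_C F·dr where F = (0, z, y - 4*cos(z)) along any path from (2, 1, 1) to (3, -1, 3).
-4 - 4*sin(3) + 4*sin(1)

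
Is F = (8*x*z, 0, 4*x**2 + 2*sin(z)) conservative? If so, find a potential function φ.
Yes, F is conservative. φ = 4*x**2*z - 2*cos(z)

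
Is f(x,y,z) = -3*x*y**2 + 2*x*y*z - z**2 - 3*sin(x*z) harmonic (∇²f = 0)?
No, ∇²f = 3*x**2*sin(x*z) - 6*x + 3*z**2*sin(x*z) - 2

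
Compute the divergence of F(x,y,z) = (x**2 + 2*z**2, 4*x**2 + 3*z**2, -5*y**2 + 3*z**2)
2*x + 6*z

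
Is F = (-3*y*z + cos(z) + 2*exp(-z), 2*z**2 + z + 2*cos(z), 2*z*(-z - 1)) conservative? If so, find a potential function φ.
No, ∇×F = (-4*z + 2*sin(z) - 1, -3*y - sin(z) - 2*exp(-z), 3*z) ≠ 0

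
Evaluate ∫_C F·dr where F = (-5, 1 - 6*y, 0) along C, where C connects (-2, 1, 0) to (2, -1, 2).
-22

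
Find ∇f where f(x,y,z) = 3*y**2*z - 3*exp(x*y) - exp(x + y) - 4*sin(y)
(-3*y*exp(x*y) - exp(x + y), -3*x*exp(x*y) + 6*y*z - exp(x + y) - 4*cos(y), 3*y**2)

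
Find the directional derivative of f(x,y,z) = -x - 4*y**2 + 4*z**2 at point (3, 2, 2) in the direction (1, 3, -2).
-81*sqrt(14)/14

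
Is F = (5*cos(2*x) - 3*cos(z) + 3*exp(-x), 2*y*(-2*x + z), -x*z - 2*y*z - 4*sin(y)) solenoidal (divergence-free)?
No, ∇·F = -5*x - 2*y + 2*z - 10*sin(2*x) - 3*exp(-x)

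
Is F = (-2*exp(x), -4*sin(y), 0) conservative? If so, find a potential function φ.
Yes, F is conservative. φ = -2*exp(x) + 4*cos(y)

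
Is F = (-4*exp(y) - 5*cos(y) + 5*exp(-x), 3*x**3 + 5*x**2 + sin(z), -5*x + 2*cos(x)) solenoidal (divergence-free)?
No, ∇·F = -5*exp(-x)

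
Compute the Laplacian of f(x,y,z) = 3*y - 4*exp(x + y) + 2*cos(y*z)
-2*y**2*cos(y*z) - 2*z**2*cos(y*z) - 8*exp(x + y)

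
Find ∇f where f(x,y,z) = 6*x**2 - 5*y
(12*x, -5, 0)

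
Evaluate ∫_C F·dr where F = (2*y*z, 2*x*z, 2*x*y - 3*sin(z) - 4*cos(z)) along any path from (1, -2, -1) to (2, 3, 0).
-4*sin(1) - 3*cos(1) - 1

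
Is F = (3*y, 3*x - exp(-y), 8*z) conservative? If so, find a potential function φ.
Yes, F is conservative. φ = 3*x*y + 4*z**2 + exp(-y)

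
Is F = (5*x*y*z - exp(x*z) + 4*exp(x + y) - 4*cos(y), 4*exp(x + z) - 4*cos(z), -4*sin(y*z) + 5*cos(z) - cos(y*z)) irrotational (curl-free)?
No, ∇×F = (z*sin(y*z) - 4*z*cos(y*z) - 4*exp(x + z) - 4*sin(z), x*(5*y - exp(x*z)), -5*x*z - 4*exp(x + y) + 4*exp(x + z) - 4*sin(y))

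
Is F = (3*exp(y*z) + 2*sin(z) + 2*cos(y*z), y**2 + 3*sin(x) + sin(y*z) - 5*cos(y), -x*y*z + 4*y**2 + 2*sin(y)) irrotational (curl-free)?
No, ∇×F = (-x*z - y*cos(y*z) + 8*y + 2*cos(y), y*z + 3*y*exp(y*z) - 2*y*sin(y*z) + 2*cos(z), -3*z*exp(y*z) + 2*z*sin(y*z) + 3*cos(x))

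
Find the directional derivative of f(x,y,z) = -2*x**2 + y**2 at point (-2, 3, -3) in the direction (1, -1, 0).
sqrt(2)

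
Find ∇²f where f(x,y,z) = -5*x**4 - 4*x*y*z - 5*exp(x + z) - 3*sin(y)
-60*x**2 - 10*exp(x + z) + 3*sin(y)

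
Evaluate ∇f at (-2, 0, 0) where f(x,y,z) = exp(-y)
(0, -1, 0)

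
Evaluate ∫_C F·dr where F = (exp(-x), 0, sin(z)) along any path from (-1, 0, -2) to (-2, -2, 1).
-exp(2) - cos(1) + cos(2) + E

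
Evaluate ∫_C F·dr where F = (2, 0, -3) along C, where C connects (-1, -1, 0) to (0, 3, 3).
-7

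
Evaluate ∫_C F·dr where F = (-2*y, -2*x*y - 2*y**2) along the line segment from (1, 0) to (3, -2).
0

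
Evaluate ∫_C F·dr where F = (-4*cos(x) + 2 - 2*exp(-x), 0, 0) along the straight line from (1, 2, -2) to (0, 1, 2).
-2*exp(-1) + 4*sin(1)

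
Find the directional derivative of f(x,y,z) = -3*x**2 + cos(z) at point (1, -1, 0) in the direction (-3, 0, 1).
9*sqrt(10)/5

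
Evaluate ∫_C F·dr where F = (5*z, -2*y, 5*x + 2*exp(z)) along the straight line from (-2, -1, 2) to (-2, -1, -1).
-2*exp(2) + 2*exp(-1) + 30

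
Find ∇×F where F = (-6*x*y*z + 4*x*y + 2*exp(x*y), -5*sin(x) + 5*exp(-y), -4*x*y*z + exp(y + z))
(-4*x*z + exp(y + z), 2*y*(-3*x + 2*z), 6*x*z - 2*x*exp(x*y) - 4*x - 5*cos(x))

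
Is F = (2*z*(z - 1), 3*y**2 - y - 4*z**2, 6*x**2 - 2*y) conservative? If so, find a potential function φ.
No, ∇×F = (8*z - 2, -12*x + 4*z - 2, 0) ≠ 0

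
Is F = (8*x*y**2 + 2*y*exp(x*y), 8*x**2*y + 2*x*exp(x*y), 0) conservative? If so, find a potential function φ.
Yes, F is conservative. φ = 4*x**2*y**2 + 2*exp(x*y)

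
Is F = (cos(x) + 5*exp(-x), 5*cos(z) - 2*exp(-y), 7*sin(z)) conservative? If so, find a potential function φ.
No, ∇×F = (5*sin(z), 0, 0) ≠ 0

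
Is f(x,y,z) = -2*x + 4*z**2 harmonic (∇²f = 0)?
No, ∇²f = 8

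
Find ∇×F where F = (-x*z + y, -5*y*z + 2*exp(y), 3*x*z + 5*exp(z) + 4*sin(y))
(5*y + 4*cos(y), -x - 3*z, -1)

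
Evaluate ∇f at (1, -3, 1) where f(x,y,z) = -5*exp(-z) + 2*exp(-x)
(-2*exp(-1), 0, 5*exp(-1))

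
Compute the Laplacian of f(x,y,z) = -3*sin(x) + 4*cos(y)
3*sin(x) - 4*cos(y)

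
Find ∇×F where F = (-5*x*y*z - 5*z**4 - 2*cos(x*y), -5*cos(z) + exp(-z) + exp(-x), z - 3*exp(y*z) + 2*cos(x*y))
(-2*x*sin(x*y) - 3*z*exp(y*z) - 5*sin(z) + exp(-z), -5*x*y + 2*y*sin(x*y) - 20*z**3, 5*x*z - 2*x*sin(x*y) - exp(-x))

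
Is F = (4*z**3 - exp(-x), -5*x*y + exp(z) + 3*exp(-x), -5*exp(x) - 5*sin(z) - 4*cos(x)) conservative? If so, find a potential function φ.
No, ∇×F = (-exp(z), 12*z**2 + 5*exp(x) - 4*sin(x), -5*y - 3*exp(-x)) ≠ 0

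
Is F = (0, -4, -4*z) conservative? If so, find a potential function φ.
Yes, F is conservative. φ = -4*y - 2*z**2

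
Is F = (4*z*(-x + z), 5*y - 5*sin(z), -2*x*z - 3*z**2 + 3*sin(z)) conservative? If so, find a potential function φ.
No, ∇×F = (5*cos(z), -4*x + 10*z, 0) ≠ 0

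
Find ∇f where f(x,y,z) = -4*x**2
(-8*x, 0, 0)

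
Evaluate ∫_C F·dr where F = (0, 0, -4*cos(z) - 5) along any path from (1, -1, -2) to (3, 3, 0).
-10 - 4*sin(2)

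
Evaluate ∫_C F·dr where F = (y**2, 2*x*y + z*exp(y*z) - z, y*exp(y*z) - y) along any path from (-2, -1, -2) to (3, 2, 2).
-exp(2) + 12 + exp(4)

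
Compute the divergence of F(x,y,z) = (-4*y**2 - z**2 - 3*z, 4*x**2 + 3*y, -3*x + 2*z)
5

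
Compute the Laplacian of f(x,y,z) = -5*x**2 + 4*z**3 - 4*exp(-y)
24*z - 10 - 4*exp(-y)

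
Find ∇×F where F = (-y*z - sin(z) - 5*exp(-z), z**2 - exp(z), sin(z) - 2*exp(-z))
(-2*z + exp(z), -y - cos(z) + 5*exp(-z), z)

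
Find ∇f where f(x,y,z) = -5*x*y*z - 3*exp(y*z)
(-5*y*z, z*(-5*x - 3*exp(y*z)), y*(-5*x - 3*exp(y*z)))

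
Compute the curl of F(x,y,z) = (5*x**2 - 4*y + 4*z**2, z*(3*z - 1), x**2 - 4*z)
(1 - 6*z, -2*x + 8*z, 4)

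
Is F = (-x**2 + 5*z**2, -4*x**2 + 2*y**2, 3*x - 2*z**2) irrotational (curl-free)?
No, ∇×F = (0, 10*z - 3, -8*x)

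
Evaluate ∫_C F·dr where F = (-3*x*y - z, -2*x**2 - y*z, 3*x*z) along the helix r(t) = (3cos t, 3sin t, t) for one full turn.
-3*pi/2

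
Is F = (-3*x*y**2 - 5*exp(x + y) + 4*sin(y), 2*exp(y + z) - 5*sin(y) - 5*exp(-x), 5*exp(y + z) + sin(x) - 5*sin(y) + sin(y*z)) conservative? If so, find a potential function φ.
No, ∇×F = (z*cos(y*z) + 3*exp(y + z) - 5*cos(y), -cos(x), 6*x*y + 5*exp(x + y) - 4*cos(y) + 5*exp(-x)) ≠ 0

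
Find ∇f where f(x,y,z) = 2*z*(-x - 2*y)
(-2*z, -4*z, -2*x - 4*y)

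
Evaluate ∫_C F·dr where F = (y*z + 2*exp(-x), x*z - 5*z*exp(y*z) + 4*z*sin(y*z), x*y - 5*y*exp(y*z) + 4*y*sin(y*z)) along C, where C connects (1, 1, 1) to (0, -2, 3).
-4*cos(6) - 3 - 5*exp(-6) + 2*exp(-1) + 4*cos(1) + 5*E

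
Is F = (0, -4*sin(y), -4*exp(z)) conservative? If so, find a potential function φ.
Yes, F is conservative. φ = -4*exp(z) + 4*cos(y)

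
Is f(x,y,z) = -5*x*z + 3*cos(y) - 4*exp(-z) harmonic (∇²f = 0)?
No, ∇²f = -3*cos(y) - 4*exp(-z)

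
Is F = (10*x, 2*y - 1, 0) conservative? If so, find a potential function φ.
Yes, F is conservative. φ = 5*x**2 + y**2 - y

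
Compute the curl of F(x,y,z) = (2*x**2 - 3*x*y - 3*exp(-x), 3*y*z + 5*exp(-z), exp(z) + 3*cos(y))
(-3*y - 3*sin(y) + 5*exp(-z), 0, 3*x)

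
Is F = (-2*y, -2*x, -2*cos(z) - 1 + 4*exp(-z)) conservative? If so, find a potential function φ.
Yes, F is conservative. φ = -2*x*y - z - 2*sin(z) - 4*exp(-z)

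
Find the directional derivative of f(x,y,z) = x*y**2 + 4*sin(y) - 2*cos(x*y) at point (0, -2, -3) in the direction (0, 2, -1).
8*sqrt(5)*cos(2)/5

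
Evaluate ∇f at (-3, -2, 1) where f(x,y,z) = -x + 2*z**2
(-1, 0, 4)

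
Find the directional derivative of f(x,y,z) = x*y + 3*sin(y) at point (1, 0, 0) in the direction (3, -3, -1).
-12*sqrt(19)/19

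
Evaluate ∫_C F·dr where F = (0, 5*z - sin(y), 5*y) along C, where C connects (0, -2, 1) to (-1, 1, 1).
-cos(2) + cos(1) + 15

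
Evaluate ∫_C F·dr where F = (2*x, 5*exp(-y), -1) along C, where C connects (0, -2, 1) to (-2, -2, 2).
3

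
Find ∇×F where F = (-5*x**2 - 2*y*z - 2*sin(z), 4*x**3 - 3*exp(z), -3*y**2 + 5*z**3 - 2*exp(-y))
(-6*y + 3*exp(z) + 2*exp(-y), -2*y - 2*cos(z), 12*x**2 + 2*z)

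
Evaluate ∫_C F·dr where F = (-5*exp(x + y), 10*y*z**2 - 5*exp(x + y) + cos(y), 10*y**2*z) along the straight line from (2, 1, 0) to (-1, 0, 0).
-5*exp(-1) - sin(1) + 5*exp(3)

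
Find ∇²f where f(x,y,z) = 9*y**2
18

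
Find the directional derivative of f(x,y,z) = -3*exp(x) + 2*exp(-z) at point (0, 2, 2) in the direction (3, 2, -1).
sqrt(14)*(2 - 9*exp(2))*exp(-2)/14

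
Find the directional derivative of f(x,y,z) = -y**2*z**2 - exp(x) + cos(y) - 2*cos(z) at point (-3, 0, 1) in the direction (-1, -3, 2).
sqrt(14)*(1 + 4*exp(3)*sin(1))*exp(-3)/14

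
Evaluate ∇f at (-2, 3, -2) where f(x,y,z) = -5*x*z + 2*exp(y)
(10, 2*exp(3), 10)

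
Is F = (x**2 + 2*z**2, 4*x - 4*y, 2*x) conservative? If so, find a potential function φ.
No, ∇×F = (0, 4*z - 2, 4) ≠ 0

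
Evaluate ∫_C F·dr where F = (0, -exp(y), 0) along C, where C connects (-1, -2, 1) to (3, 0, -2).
-1 + exp(-2)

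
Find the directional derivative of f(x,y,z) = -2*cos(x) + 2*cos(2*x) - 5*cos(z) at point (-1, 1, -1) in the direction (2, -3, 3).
sqrt(22)*(-19*sin(1) + 8*sin(2))/22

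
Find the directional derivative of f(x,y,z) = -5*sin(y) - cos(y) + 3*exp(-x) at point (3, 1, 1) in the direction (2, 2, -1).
-10*cos(1)/3 - 2*exp(-3) + 2*sin(1)/3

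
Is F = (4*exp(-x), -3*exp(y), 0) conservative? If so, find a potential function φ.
Yes, F is conservative. φ = -3*exp(y) - 4*exp(-x)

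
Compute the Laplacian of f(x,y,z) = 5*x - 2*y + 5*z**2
10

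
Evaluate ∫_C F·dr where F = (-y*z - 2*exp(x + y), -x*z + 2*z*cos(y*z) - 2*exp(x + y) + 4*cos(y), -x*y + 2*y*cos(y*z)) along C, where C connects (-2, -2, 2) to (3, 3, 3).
-2*exp(6) - 19 + 2*sin(4) + 2*exp(-4) + 4*sin(3) + 2*sin(9) + 4*sin(2)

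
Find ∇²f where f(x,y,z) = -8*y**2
-16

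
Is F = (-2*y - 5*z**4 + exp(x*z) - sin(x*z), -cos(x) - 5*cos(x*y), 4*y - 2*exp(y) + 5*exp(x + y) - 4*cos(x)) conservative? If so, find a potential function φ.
No, ∇×F = (-2*exp(y) + 5*exp(x + y) + 4, x*exp(x*z) - x*cos(x*z) - 20*z**3 - 5*exp(x + y) - 4*sin(x), 5*y*sin(x*y) + sin(x) + 2) ≠ 0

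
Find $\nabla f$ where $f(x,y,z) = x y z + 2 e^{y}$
(y*z, x*z + 2*exp(y), x*y)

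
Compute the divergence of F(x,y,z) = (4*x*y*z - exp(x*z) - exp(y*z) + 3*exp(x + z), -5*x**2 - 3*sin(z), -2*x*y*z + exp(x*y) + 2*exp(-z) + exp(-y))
-2*x*y + 4*y*z - z*exp(x*z) + 3*exp(x + z) - 2*exp(-z)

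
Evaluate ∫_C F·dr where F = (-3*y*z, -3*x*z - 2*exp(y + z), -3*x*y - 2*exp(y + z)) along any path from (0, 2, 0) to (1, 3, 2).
-2*exp(5) - 18 + 2*exp(2)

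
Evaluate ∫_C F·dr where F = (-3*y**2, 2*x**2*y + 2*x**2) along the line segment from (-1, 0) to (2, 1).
1/2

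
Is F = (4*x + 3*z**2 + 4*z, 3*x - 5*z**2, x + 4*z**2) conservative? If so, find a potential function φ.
No, ∇×F = (10*z, 6*z + 3, 3) ≠ 0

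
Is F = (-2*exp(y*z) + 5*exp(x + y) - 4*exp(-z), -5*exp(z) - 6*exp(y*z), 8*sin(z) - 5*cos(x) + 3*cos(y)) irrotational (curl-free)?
No, ∇×F = (6*y*exp(y*z) + 5*exp(z) - 3*sin(y), -2*y*exp(y*z) - 5*sin(x) + 4*exp(-z), 2*z*exp(y*z) - 5*exp(x + y))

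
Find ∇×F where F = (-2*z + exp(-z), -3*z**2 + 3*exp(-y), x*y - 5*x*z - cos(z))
(x + 6*z, -y + 5*z - 2 - exp(-z), 0)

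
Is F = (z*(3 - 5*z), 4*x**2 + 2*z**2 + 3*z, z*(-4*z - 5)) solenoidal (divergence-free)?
No, ∇·F = -8*z - 5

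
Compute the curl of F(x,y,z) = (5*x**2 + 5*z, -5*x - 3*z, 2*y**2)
(4*y + 3, 5, -5)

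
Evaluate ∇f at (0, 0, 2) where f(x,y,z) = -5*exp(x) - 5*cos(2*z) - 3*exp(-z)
(-5, 0, 10*sin(4) + 3*exp(-2))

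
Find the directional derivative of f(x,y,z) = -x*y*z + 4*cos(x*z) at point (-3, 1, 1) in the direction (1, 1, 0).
sqrt(2)*(2*sin(3) + 1)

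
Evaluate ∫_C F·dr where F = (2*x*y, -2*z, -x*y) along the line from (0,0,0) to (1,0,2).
0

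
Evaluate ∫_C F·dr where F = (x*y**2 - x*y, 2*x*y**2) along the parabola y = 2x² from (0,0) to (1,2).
199/42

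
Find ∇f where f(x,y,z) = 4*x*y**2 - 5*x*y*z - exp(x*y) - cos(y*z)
(y*(4*y - 5*z - exp(x*y)), 8*x*y - 5*x*z - x*exp(x*y) + z*sin(y*z), y*(-5*x + sin(y*z)))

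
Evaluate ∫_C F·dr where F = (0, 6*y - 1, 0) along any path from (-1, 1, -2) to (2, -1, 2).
2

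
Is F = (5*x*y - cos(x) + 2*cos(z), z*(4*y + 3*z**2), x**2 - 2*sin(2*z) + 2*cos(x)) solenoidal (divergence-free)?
No, ∇·F = 5*y + 4*z + sin(x) - 4*cos(2*z)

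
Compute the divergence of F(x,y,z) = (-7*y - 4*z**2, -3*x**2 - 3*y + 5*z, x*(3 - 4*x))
-3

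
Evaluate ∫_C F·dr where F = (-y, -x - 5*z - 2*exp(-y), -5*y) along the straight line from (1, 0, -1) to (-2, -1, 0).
-4 + 2*E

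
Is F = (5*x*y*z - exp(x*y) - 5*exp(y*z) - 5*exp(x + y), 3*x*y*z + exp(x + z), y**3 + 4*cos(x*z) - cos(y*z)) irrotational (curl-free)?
No, ∇×F = (-3*x*y + 3*y**2 + z*sin(y*z) - exp(x + z), 5*x*y - 5*y*exp(y*z) + 4*z*sin(x*z), -5*x*z + x*exp(x*y) + 3*y*z + 5*z*exp(y*z) + 5*exp(x + y) + exp(x + z))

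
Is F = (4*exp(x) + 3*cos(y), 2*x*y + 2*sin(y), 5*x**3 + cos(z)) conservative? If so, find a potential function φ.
No, ∇×F = (0, -15*x**2, 2*y + 3*sin(y)) ≠ 0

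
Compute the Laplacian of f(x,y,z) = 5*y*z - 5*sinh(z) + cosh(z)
-5*sinh(z) + cosh(z)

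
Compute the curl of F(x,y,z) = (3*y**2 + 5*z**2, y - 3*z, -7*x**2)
(3, 14*x + 10*z, -6*y)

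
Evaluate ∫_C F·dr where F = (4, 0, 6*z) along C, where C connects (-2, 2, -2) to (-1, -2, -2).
4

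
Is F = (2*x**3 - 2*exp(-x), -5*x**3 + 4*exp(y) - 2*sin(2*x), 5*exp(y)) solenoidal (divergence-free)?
No, ∇·F = 6*x**2 + 4*exp(y) + 2*exp(-x)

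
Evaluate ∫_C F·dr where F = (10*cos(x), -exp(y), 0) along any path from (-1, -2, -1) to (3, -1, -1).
(-E + 1 + 10*(sin(3) + sin(1))*exp(2))*exp(-2)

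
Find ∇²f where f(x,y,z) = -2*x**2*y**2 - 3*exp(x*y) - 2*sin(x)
-x**2*(3*exp(x*y) + 4) - 3*y**2*exp(x*y) - 4*y**2 + 2*sin(x)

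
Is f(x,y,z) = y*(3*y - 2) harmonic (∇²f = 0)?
No, ∇²f = 6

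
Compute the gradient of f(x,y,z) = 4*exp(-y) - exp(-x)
(exp(-x), -4*exp(-y), 0)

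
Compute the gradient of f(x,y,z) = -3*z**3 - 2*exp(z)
(0, 0, -9*z**2 - 2*exp(z))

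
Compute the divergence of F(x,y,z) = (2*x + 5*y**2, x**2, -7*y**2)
2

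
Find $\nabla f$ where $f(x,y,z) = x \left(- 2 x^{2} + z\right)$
(-6*x**2 + z, 0, x)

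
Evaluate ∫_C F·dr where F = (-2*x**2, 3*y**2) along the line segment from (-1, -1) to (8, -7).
-684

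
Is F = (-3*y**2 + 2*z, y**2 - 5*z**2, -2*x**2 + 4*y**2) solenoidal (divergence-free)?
No, ∇·F = 2*y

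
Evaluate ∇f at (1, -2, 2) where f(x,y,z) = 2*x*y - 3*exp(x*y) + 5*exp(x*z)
(-4 + 6*exp(-2) + 10*exp(2), 2 - 3*exp(-2), 5*exp(2))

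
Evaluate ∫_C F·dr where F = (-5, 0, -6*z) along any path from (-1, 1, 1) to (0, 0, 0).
-2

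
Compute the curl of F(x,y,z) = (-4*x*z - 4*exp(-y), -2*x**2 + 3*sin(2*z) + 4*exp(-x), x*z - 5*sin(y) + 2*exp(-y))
(-5*cos(y) - 6*cos(2*z) - 2*exp(-y), -4*x - z, -4*x - 4*exp(-y) - 4*exp(-x))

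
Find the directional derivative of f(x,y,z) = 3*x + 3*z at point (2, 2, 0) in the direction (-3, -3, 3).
0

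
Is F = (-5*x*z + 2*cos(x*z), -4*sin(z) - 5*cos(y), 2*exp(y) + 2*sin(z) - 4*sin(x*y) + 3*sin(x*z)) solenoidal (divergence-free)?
No, ∇·F = 3*x*cos(x*z) - 2*z*sin(x*z) - 5*z + 5*sin(y) + 2*cos(z)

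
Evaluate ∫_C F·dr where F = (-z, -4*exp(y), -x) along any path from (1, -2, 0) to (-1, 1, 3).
-4*E + 4*exp(-2) + 3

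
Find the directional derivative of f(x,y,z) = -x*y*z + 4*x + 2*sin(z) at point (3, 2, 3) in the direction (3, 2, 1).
sqrt(14)*(-15 + cos(3))/7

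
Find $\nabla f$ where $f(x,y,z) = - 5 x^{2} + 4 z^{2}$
(-10*x, 0, 8*z)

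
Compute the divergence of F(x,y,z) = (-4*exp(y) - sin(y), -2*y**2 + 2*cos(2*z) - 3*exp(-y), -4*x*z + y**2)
-4*x - 4*y + 3*exp(-y)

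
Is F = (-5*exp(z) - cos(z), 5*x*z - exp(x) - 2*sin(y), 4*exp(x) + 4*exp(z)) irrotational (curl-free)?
No, ∇×F = (-5*x, -4*exp(x) - 5*exp(z) + sin(z), 5*z - exp(x))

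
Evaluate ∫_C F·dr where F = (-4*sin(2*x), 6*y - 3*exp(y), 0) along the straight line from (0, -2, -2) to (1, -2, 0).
-2 + 2*cos(2)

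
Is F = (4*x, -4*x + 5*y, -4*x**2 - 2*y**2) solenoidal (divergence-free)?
No, ∇·F = 9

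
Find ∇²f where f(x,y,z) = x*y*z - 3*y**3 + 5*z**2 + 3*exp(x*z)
3*x**2*exp(x*z) - 18*y + 3*z**2*exp(x*z) + 10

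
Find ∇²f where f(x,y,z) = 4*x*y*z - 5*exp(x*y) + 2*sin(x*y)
(-x**2 - y**2)*(5*exp(x*y) + 2*sin(x*y))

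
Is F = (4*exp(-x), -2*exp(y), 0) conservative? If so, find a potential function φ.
Yes, F is conservative. φ = -2*exp(y) - 4*exp(-x)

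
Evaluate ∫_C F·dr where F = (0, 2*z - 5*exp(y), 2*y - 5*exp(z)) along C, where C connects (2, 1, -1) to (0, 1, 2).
-5*exp(2) + 5*exp(-1) + 6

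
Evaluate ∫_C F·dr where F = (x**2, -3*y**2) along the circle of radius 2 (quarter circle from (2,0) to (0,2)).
-32/3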